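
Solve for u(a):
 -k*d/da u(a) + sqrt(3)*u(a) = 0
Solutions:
 u(a) = C1*exp(sqrt(3)*a/k)


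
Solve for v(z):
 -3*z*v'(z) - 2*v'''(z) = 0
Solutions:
 v(z) = C1 + Integral(C2*airyai(-2^(2/3)*3^(1/3)*z/2) + C3*airybi(-2^(2/3)*3^(1/3)*z/2), z)


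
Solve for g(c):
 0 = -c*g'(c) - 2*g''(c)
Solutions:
 g(c) = C1 + C2*erf(c/2)


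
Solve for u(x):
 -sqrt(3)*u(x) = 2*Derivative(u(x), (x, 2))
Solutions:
 u(x) = C1*sin(sqrt(2)*3^(1/4)*x/2) + C2*cos(sqrt(2)*3^(1/4)*x/2)


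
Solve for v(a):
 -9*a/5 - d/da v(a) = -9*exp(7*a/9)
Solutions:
 v(a) = C1 - 9*a^2/10 + 81*exp(7*a/9)/7


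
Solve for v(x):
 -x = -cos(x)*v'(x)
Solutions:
 v(x) = C1 + Integral(x/cos(x), x)


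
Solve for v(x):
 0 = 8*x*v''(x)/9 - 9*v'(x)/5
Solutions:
 v(x) = C1 + C2*x^(121/40)


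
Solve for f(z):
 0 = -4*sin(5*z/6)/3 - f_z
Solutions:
 f(z) = C1 + 8*cos(5*z/6)/5


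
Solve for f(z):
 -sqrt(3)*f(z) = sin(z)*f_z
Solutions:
 f(z) = C1*(cos(z) + 1)^(sqrt(3)/2)/(cos(z) - 1)^(sqrt(3)/2)


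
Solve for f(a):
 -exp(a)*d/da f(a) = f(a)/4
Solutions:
 f(a) = C1*exp(exp(-a)/4)


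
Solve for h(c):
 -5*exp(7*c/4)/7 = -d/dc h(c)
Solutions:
 h(c) = C1 + 20*exp(7*c/4)/49


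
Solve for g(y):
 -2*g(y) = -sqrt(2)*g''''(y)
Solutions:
 g(y) = C1*exp(-2^(1/8)*y) + C2*exp(2^(1/8)*y) + C3*sin(2^(1/8)*y) + C4*cos(2^(1/8)*y)


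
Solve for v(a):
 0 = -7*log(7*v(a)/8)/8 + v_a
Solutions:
 8*Integral(1/(-log(_y) - log(7) + 3*log(2)), (_y, v(a)))/7 = C1 - a


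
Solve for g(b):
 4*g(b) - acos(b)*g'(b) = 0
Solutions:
 g(b) = C1*exp(4*Integral(1/acos(b), b))


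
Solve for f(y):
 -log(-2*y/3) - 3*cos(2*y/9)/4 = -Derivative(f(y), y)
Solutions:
 f(y) = C1 + y*log(-y) - y*log(3) - y + y*log(2) + 27*sin(2*y/9)/8


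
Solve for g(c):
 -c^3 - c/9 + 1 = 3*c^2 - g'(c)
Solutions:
 g(c) = C1 + c^4/4 + c^3 + c^2/18 - c


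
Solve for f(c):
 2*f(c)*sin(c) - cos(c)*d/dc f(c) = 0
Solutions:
 f(c) = C1/cos(c)^2


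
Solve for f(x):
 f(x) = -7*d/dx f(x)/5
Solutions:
 f(x) = C1*exp(-5*x/7)


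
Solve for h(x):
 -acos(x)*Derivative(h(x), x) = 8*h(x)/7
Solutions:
 h(x) = C1*exp(-8*Integral(1/acos(x), x)/7)


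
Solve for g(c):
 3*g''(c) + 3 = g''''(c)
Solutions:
 g(c) = C1 + C2*c + C3*exp(-sqrt(3)*c) + C4*exp(sqrt(3)*c) - c^2/2


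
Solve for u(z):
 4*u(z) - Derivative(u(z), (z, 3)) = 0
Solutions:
 u(z) = C3*exp(2^(2/3)*z) + (C1*sin(2^(2/3)*sqrt(3)*z/2) + C2*cos(2^(2/3)*sqrt(3)*z/2))*exp(-2^(2/3)*z/2)


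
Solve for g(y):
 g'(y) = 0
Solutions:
 g(y) = C1


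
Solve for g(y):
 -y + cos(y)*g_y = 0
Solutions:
 g(y) = C1 + Integral(y/cos(y), y)


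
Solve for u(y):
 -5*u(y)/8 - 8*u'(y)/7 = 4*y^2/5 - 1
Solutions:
 u(y) = C1*exp(-35*y/64) - 32*y^2/25 + 4096*y/875 - 213144/30625


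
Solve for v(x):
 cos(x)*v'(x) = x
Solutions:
 v(x) = C1 + Integral(x/cos(x), x)


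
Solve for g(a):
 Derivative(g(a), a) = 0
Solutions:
 g(a) = C1


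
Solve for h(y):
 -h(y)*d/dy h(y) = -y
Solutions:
 h(y) = -sqrt(C1 + y^2)
 h(y) = sqrt(C1 + y^2)


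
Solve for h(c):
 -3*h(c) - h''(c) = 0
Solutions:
 h(c) = C1*sin(sqrt(3)*c) + C2*cos(sqrt(3)*c)


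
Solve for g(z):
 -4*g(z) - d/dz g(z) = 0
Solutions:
 g(z) = C1*exp(-4*z)


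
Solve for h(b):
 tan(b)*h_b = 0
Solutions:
 h(b) = C1


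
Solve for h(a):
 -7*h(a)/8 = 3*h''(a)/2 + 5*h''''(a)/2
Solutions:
 h(a) = (C1*sin(sqrt(2)*5^(3/4)*7^(1/4)*a*cos(atan(sqrt(26)/3)/2)/10) + C2*cos(sqrt(2)*5^(3/4)*7^(1/4)*a*cos(atan(sqrt(26)/3)/2)/10))*exp(-sqrt(2)*5^(3/4)*7^(1/4)*a*sin(atan(sqrt(26)/3)/2)/10) + (C3*sin(sqrt(2)*5^(3/4)*7^(1/4)*a*cos(atan(sqrt(26)/3)/2)/10) + C4*cos(sqrt(2)*5^(3/4)*7^(1/4)*a*cos(atan(sqrt(26)/3)/2)/10))*exp(sqrt(2)*5^(3/4)*7^(1/4)*a*sin(atan(sqrt(26)/3)/2)/10)


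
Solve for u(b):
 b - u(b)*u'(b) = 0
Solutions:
 u(b) = -sqrt(C1 + b^2)
 u(b) = sqrt(C1 + b^2)


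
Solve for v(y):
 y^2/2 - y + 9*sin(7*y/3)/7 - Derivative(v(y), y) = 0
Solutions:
 v(y) = C1 + y^3/6 - y^2/2 - 27*cos(7*y/3)/49


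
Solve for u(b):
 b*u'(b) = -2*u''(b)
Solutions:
 u(b) = C1 + C2*erf(b/2)


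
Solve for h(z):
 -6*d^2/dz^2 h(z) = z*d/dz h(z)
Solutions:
 h(z) = C1 + C2*erf(sqrt(3)*z/6)


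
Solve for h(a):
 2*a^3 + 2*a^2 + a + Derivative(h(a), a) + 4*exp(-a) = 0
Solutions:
 h(a) = C1 - a^4/2 - 2*a^3/3 - a^2/2 + 4*exp(-a)


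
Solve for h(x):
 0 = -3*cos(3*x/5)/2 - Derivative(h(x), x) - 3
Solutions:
 h(x) = C1 - 3*x - 5*sin(3*x/5)/2


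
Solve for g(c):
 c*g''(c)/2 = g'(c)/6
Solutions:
 g(c) = C1 + C2*c^(4/3)


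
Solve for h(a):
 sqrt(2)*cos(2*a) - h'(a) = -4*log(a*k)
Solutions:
 h(a) = C1 + 4*a*log(a*k) - 4*a + sqrt(2)*sin(2*a)/2


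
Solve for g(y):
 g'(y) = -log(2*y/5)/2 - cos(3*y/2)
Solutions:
 g(y) = C1 - y*log(y)/2 - y*log(2) + y/2 + y*log(10)/2 - 2*sin(3*y/2)/3


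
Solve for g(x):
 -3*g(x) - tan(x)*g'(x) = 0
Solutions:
 g(x) = C1/sin(x)^3


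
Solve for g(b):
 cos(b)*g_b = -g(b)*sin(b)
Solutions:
 g(b) = C1*cos(b)


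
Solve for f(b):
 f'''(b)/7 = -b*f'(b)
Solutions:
 f(b) = C1 + Integral(C2*airyai(-7^(1/3)*b) + C3*airybi(-7^(1/3)*b), b)


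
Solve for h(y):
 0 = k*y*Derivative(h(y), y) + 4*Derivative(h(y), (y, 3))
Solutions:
 h(y) = C1 + Integral(C2*airyai(2^(1/3)*y*(-k)^(1/3)/2) + C3*airybi(2^(1/3)*y*(-k)^(1/3)/2), y)


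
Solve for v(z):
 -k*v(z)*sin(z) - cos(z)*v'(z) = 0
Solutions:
 v(z) = C1*exp(k*log(cos(z)))


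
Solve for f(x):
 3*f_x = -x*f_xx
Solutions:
 f(x) = C1 + C2/x^2


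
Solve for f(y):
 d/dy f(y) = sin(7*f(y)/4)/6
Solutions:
 -y/6 + 2*log(cos(7*f(y)/4) - 1)/7 - 2*log(cos(7*f(y)/4) + 1)/7 = C1


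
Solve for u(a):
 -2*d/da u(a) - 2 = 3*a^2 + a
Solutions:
 u(a) = C1 - a^3/2 - a^2/4 - a


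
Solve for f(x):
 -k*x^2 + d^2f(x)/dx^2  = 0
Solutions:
 f(x) = C1 + C2*x + k*x^4/12


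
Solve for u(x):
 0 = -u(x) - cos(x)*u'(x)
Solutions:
 u(x) = C1*sqrt(sin(x) - 1)/sqrt(sin(x) + 1)


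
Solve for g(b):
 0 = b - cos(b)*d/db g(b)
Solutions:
 g(b) = C1 + Integral(b/cos(b), b)


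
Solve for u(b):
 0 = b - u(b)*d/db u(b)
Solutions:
 u(b) = -sqrt(C1 + b^2)
 u(b) = sqrt(C1 + b^2)


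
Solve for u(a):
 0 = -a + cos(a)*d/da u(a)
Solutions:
 u(a) = C1 + Integral(a/cos(a), a)


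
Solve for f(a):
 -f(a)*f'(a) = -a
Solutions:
 f(a) = -sqrt(C1 + a^2)
 f(a) = sqrt(C1 + a^2)


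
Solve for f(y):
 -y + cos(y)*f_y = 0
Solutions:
 f(y) = C1 + Integral(y/cos(y), y)


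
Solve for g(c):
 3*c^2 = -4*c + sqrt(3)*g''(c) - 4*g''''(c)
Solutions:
 g(c) = C1 + C2*c + C3*exp(-3^(1/4)*c/2) + C4*exp(3^(1/4)*c/2) + sqrt(3)*c^4/12 + 2*sqrt(3)*c^3/9 + 4*c^2


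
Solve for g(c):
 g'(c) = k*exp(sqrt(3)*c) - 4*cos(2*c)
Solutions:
 g(c) = C1 + sqrt(3)*k*exp(sqrt(3)*c)/3 - 2*sin(2*c)


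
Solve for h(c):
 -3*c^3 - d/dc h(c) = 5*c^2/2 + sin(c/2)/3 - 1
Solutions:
 h(c) = C1 - 3*c^4/4 - 5*c^3/6 + c + 2*cos(c/2)/3


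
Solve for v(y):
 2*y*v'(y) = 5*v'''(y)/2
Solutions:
 v(y) = C1 + Integral(C2*airyai(10^(2/3)*y/5) + C3*airybi(10^(2/3)*y/5), y)


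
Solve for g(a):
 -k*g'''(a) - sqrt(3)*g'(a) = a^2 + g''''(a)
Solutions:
 g(a) = C1 + C2*exp(-a*(k^2/(k^3 + sqrt(-4*k^6 + (2*k^3 + 27*sqrt(3))^2)/2 + 27*sqrt(3)/2)^(1/3) + k + (k^3 + sqrt(-4*k^6 + (2*k^3 + 27*sqrt(3))^2)/2 + 27*sqrt(3)/2)^(1/3))/3) + C3*exp(a*(-4*k^2/((-1 + sqrt(3)*I)*(k^3 + sqrt(-4*k^6 + (2*k^3 + 27*sqrt(3))^2)/2 + 27*sqrt(3)/2)^(1/3)) - 2*k + (k^3 + sqrt(-4*k^6 + (2*k^3 + 27*sqrt(3))^2)/2 + 27*sqrt(3)/2)^(1/3) - sqrt(3)*I*(k^3 + sqrt(-4*k^6 + (2*k^3 + 27*sqrt(3))^2)/2 + 27*sqrt(3)/2)^(1/3))/6) + C4*exp(a*(4*k^2/((1 + sqrt(3)*I)*(k^3 + sqrt(-4*k^6 + (2*k^3 + 27*sqrt(3))^2)/2 + 27*sqrt(3)/2)^(1/3)) - 2*k + (k^3 + sqrt(-4*k^6 + (2*k^3 + 27*sqrt(3))^2)/2 + 27*sqrt(3)/2)^(1/3) + sqrt(3)*I*(k^3 + sqrt(-4*k^6 + (2*k^3 + 27*sqrt(3))^2)/2 + 27*sqrt(3)/2)^(1/3))/6) - sqrt(3)*a^3/9 + 2*a*k/3


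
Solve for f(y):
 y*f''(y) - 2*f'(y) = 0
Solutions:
 f(y) = C1 + C2*y^3


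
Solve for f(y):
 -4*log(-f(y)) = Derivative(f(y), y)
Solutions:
 -li(-f(y)) = C1 - 4*y


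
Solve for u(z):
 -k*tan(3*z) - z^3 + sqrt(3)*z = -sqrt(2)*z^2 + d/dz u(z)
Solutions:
 u(z) = C1 + k*log(cos(3*z))/3 - z^4/4 + sqrt(2)*z^3/3 + sqrt(3)*z^2/2


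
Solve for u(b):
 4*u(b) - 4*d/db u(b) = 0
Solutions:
 u(b) = C1*exp(b)


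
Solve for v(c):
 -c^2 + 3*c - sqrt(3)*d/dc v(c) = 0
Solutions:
 v(c) = C1 - sqrt(3)*c^3/9 + sqrt(3)*c^2/2


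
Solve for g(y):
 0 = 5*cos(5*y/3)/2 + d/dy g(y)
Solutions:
 g(y) = C1 - 3*sin(5*y/3)/2


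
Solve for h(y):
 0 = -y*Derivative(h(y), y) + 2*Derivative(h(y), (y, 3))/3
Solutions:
 h(y) = C1 + Integral(C2*airyai(2^(2/3)*3^(1/3)*y/2) + C3*airybi(2^(2/3)*3^(1/3)*y/2), y)


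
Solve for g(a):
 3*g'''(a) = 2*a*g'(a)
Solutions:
 g(a) = C1 + Integral(C2*airyai(2^(1/3)*3^(2/3)*a/3) + C3*airybi(2^(1/3)*3^(2/3)*a/3), a)


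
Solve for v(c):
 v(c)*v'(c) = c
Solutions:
 v(c) = -sqrt(C1 + c^2)
 v(c) = sqrt(C1 + c^2)


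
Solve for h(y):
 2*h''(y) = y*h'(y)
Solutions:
 h(y) = C1 + C2*erfi(y/2)


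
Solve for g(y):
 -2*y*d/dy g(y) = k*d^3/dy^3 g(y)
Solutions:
 g(y) = C1 + Integral(C2*airyai(2^(1/3)*y*(-1/k)^(1/3)) + C3*airybi(2^(1/3)*y*(-1/k)^(1/3)), y)


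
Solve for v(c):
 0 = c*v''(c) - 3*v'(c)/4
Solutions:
 v(c) = C1 + C2*c^(7/4)


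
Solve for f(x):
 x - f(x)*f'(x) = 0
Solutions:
 f(x) = -sqrt(C1 + x^2)
 f(x) = sqrt(C1 + x^2)


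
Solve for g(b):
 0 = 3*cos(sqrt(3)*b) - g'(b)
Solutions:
 g(b) = C1 + sqrt(3)*sin(sqrt(3)*b)


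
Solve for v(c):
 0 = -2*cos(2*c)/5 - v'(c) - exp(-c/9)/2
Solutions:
 v(c) = C1 - sin(2*c)/5 + 9*exp(-c/9)/2


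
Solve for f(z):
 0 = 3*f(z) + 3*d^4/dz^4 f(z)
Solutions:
 f(z) = (C1*sin(sqrt(2)*z/2) + C2*cos(sqrt(2)*z/2))*exp(-sqrt(2)*z/2) + (C3*sin(sqrt(2)*z/2) + C4*cos(sqrt(2)*z/2))*exp(sqrt(2)*z/2)


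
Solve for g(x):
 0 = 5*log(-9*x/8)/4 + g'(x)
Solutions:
 g(x) = C1 - 5*x*log(-x)/4 + 5*x*(-2*log(3) + 1 + 3*log(2))/4


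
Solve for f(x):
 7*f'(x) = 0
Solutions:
 f(x) = C1


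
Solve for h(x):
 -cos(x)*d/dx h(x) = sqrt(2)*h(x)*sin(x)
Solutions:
 h(x) = C1*cos(x)^(sqrt(2))


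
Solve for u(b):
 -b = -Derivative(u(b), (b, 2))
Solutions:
 u(b) = C1 + C2*b + b^3/6


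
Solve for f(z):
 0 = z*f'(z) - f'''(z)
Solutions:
 f(z) = C1 + Integral(C2*airyai(z) + C3*airybi(z), z)


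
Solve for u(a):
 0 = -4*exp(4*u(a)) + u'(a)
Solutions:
 u(a) = log(-(-1/(C1 + 16*a))^(1/4))
 u(a) = log(-1/(C1 + 16*a))/4
 u(a) = log(-I*(-1/(C1 + 16*a))^(1/4))
 u(a) = log(I*(-1/(C1 + 16*a))^(1/4))


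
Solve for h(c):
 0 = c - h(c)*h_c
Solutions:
 h(c) = -sqrt(C1 + c^2)
 h(c) = sqrt(C1 + c^2)


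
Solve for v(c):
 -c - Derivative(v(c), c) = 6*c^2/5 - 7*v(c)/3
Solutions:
 v(c) = C1*exp(7*c/3) + 18*c^2/35 + 213*c/245 + 639/1715


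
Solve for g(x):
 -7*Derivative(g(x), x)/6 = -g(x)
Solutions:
 g(x) = C1*exp(6*x/7)


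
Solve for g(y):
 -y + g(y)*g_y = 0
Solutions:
 g(y) = -sqrt(C1 + y^2)
 g(y) = sqrt(C1 + y^2)


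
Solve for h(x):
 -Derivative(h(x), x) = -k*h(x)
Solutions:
 h(x) = C1*exp(k*x)


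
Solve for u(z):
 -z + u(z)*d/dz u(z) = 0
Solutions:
 u(z) = -sqrt(C1 + z^2)
 u(z) = sqrt(C1 + z^2)


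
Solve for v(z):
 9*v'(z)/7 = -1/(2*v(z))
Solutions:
 v(z) = -sqrt(C1 - 7*z)/3
 v(z) = sqrt(C1 - 7*z)/3


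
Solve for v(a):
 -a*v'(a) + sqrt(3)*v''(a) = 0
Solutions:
 v(a) = C1 + C2*erfi(sqrt(2)*3^(3/4)*a/6)


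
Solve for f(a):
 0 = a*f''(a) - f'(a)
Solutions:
 f(a) = C1 + C2*a^2


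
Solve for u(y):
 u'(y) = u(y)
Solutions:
 u(y) = C1*exp(y)


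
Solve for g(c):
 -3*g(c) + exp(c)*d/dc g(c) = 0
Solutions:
 g(c) = C1*exp(-3*exp(-c))


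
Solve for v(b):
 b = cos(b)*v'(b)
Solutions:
 v(b) = C1 + Integral(b/cos(b), b)


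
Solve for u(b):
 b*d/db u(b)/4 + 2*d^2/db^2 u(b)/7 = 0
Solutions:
 u(b) = C1 + C2*erf(sqrt(7)*b/4)


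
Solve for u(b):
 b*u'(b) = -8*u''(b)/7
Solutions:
 u(b) = C1 + C2*erf(sqrt(7)*b/4)


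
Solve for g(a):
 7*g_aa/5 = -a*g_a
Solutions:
 g(a) = C1 + C2*erf(sqrt(70)*a/14)


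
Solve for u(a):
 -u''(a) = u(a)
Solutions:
 u(a) = C1*sin(a) + C2*cos(a)


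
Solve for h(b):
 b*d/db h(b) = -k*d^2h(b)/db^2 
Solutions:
 h(b) = C1 + C2*sqrt(k)*erf(sqrt(2)*b*sqrt(1/k)/2)


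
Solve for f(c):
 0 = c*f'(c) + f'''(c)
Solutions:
 f(c) = C1 + Integral(C2*airyai(-c) + C3*airybi(-c), c)


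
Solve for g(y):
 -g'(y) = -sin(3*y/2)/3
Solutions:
 g(y) = C1 - 2*cos(3*y/2)/9


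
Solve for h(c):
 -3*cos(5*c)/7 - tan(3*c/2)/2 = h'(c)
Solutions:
 h(c) = C1 + log(cos(3*c/2))/3 - 3*sin(5*c)/35


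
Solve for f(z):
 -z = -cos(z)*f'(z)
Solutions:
 f(z) = C1 + Integral(z/cos(z), z)


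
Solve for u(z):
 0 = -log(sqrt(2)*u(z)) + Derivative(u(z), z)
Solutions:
 -2*Integral(1/(2*log(_y) + log(2)), (_y, u(z))) = C1 - z


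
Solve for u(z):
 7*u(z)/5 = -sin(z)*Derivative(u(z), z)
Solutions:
 u(z) = C1*(cos(z) + 1)^(7/10)/(cos(z) - 1)^(7/10)


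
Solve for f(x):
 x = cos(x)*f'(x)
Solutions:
 f(x) = C1 + Integral(x/cos(x), x)


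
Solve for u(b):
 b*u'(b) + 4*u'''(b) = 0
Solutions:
 u(b) = C1 + Integral(C2*airyai(-2^(1/3)*b/2) + C3*airybi(-2^(1/3)*b/2), b)


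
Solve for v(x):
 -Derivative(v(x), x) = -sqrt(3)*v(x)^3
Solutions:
 v(x) = -sqrt(2)*sqrt(-1/(C1 + sqrt(3)*x))/2
 v(x) = sqrt(2)*sqrt(-1/(C1 + sqrt(3)*x))/2


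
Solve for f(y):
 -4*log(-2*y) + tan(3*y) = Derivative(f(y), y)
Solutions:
 f(y) = C1 - 4*y*log(-y) - 4*y*log(2) + 4*y - log(cos(3*y))/3


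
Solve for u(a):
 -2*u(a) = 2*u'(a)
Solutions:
 u(a) = C1*exp(-a)


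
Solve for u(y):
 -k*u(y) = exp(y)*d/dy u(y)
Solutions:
 u(y) = C1*exp(k*exp(-y))


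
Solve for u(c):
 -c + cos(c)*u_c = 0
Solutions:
 u(c) = C1 + Integral(c/cos(c), c)


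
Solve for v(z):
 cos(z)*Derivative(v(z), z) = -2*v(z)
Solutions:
 v(z) = C1*(sin(z) - 1)/(sin(z) + 1)


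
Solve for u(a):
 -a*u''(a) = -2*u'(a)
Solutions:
 u(a) = C1 + C2*a^3


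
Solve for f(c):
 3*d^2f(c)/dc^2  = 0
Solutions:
 f(c) = C1 + C2*c


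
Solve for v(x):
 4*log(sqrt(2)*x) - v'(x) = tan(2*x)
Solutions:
 v(x) = C1 + 4*x*log(x) - 4*x + 2*x*log(2) + log(cos(2*x))/2


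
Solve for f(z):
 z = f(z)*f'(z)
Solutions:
 f(z) = -sqrt(C1 + z^2)
 f(z) = sqrt(C1 + z^2)


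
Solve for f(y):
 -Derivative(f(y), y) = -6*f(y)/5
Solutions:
 f(y) = C1*exp(6*y/5)


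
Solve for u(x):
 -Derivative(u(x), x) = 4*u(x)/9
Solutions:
 u(x) = C1*exp(-4*x/9)


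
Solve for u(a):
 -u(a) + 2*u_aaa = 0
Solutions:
 u(a) = C3*exp(2^(2/3)*a/2) + (C1*sin(2^(2/3)*sqrt(3)*a/4) + C2*cos(2^(2/3)*sqrt(3)*a/4))*exp(-2^(2/3)*a/4)


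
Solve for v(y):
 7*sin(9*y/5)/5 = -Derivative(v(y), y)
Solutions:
 v(y) = C1 + 7*cos(9*y/5)/9


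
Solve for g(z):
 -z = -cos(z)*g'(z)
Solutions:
 g(z) = C1 + Integral(z/cos(z), z)


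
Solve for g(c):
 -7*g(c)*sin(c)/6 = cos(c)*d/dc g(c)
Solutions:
 g(c) = C1*cos(c)^(7/6)


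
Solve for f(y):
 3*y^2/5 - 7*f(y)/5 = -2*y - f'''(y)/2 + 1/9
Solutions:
 f(y) = C3*exp(14^(1/3)*5^(2/3)*y/5) + 3*y^2/7 + 10*y/7 + (C1*sin(14^(1/3)*sqrt(3)*5^(2/3)*y/10) + C2*cos(14^(1/3)*sqrt(3)*5^(2/3)*y/10))*exp(-14^(1/3)*5^(2/3)*y/10) - 5/63


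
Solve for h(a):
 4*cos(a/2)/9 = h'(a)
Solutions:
 h(a) = C1 + 8*sin(a/2)/9


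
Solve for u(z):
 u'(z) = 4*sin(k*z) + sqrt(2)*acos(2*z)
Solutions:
 u(z) = C1 + sqrt(2)*(z*acos(2*z) - sqrt(1 - 4*z^2)/2) + 4*Piecewise((-cos(k*z)/k, Ne(k, 0)), (0, True))


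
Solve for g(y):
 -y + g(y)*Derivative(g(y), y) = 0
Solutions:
 g(y) = -sqrt(C1 + y^2)
 g(y) = sqrt(C1 + y^2)


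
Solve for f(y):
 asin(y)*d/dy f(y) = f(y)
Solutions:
 f(y) = C1*exp(Integral(1/asin(y), y))


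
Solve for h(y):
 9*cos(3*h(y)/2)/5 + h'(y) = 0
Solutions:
 9*y/5 - log(sin(3*h(y)/2) - 1)/3 + log(sin(3*h(y)/2) + 1)/3 = C1


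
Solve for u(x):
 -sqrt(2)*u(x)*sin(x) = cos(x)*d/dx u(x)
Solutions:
 u(x) = C1*cos(x)^(sqrt(2))


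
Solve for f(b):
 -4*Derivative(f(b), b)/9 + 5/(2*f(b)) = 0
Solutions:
 f(b) = -sqrt(C1 + 45*b)/2
 f(b) = sqrt(C1 + 45*b)/2


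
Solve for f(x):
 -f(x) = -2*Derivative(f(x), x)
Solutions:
 f(x) = C1*exp(x/2)


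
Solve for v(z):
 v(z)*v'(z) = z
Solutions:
 v(z) = -sqrt(C1 + z^2)
 v(z) = sqrt(C1 + z^2)


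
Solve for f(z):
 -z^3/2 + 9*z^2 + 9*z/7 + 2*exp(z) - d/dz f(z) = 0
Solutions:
 f(z) = C1 - z^4/8 + 3*z^3 + 9*z^2/14 + 2*exp(z)


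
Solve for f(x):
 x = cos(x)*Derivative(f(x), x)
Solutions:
 f(x) = C1 + Integral(x/cos(x), x)


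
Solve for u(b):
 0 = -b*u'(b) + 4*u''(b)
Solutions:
 u(b) = C1 + C2*erfi(sqrt(2)*b/4)


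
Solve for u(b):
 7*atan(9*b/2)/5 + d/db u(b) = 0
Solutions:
 u(b) = C1 - 7*b*atan(9*b/2)/5 + 7*log(81*b^2 + 4)/45


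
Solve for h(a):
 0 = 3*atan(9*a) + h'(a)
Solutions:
 h(a) = C1 - 3*a*atan(9*a) + log(81*a^2 + 1)/6


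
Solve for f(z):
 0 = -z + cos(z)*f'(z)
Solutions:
 f(z) = C1 + Integral(z/cos(z), z)


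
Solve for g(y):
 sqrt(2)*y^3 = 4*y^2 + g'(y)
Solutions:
 g(y) = C1 + sqrt(2)*y^4/4 - 4*y^3/3


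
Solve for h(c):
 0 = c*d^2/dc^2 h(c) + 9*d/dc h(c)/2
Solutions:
 h(c) = C1 + C2/c^(7/2)


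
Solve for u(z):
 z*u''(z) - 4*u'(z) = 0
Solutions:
 u(z) = C1 + C2*z^5


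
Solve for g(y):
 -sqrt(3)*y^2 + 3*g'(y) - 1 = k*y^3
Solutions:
 g(y) = C1 + k*y^4/12 + sqrt(3)*y^3/9 + y/3


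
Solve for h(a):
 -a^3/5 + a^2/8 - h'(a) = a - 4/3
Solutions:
 h(a) = C1 - a^4/20 + a^3/24 - a^2/2 + 4*a/3


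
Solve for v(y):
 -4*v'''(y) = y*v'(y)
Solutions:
 v(y) = C1 + Integral(C2*airyai(-2^(1/3)*y/2) + C3*airybi(-2^(1/3)*y/2), y)


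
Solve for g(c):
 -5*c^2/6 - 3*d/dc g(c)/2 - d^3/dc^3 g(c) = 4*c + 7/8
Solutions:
 g(c) = C1 + C2*sin(sqrt(6)*c/2) + C3*cos(sqrt(6)*c/2) - 5*c^3/27 - 4*c^2/3 + 17*c/108


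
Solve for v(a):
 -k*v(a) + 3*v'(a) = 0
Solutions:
 v(a) = C1*exp(a*k/3)


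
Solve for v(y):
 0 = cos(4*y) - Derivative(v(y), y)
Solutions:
 v(y) = C1 + sin(4*y)/4


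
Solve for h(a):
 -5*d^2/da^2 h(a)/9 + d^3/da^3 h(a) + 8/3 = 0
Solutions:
 h(a) = C1 + C2*a + C3*exp(5*a/9) + 12*a^2/5


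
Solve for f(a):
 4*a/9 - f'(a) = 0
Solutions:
 f(a) = C1 + 2*a^2/9


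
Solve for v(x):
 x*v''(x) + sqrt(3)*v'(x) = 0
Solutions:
 v(x) = C1 + C2*x^(1 - sqrt(3))


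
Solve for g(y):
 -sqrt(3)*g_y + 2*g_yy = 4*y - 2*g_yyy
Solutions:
 g(y) = C1 + C2*exp(y*(-1 + sqrt(1 + 2*sqrt(3)))/2) + C3*exp(-y*(1 + sqrt(1 + 2*sqrt(3)))/2) - 2*sqrt(3)*y^2/3 - 8*y/3


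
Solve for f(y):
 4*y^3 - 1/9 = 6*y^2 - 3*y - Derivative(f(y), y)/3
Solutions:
 f(y) = C1 - 3*y^4 + 6*y^3 - 9*y^2/2 + y/3


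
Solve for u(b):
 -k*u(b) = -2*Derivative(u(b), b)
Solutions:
 u(b) = C1*exp(b*k/2)


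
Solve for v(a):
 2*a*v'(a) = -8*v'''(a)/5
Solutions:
 v(a) = C1 + Integral(C2*airyai(-10^(1/3)*a/2) + C3*airybi(-10^(1/3)*a/2), a)


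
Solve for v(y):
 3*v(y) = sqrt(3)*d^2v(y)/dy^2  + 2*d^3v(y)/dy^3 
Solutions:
 v(y) = C1*exp(-y*(3^(2/3)/(-sqrt(3) + sqrt(-3 + (54 - sqrt(3))^2) + 54)^(1/3) + 2*sqrt(3) + 3^(1/3)*(-sqrt(3) + sqrt(-3 + (54 - sqrt(3))^2) + 54)^(1/3))/12)*sin(3^(1/6)*y*(-3^(2/3)*(-sqrt(3) + sqrt(-3 + (54 - sqrt(3))^2) + 54)^(1/3) + 3/(-sqrt(3) + sqrt(-3 + (54 - sqrt(3))^2) + 54)^(1/3))/12) + C2*exp(-y*(3^(2/3)/(-sqrt(3) + sqrt(-3 + (54 - sqrt(3))^2) + 54)^(1/3) + 2*sqrt(3) + 3^(1/3)*(-sqrt(3) + sqrt(-3 + (54 - sqrt(3))^2) + 54)^(1/3))/12)*cos(3^(1/6)*y*(-3^(2/3)*(-sqrt(3) + sqrt(-3 + (54 - sqrt(3))^2) + 54)^(1/3) + 3/(-sqrt(3) + sqrt(-3 + (54 - sqrt(3))^2) + 54)^(1/3))/12) + C3*exp(y*(-sqrt(3) + 3^(2/3)/(-sqrt(3) + sqrt(-3 + (54 - sqrt(3))^2) + 54)^(1/3) + 3^(1/3)*(-sqrt(3) + sqrt(-3 + (54 - sqrt(3))^2) + 54)^(1/3))/6)


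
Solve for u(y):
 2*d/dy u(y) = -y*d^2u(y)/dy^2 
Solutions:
 u(y) = C1 + C2/y


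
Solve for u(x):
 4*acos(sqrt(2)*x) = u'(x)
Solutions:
 u(x) = C1 + 4*x*acos(sqrt(2)*x) - 2*sqrt(2)*sqrt(1 - 2*x^2)


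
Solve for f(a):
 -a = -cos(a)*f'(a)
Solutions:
 f(a) = C1 + Integral(a/cos(a), a)


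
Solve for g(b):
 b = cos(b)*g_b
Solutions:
 g(b) = C1 + Integral(b/cos(b), b)


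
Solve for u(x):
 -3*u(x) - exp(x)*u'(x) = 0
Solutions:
 u(x) = C1*exp(3*exp(-x))


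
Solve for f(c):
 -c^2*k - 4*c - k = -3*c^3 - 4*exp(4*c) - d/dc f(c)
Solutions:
 f(c) = C1 - 3*c^4/4 + c^3*k/3 + 2*c^2 + c*k - exp(4*c)


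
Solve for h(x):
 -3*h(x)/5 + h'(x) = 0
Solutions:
 h(x) = C1*exp(3*x/5)


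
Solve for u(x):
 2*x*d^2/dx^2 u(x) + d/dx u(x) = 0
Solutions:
 u(x) = C1 + C2*sqrt(x)


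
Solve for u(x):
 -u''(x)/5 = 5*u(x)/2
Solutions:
 u(x) = C1*sin(5*sqrt(2)*x/2) + C2*cos(5*sqrt(2)*x/2)


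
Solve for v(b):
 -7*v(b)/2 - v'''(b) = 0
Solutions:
 v(b) = C3*exp(-2^(2/3)*7^(1/3)*b/2) + (C1*sin(2^(2/3)*sqrt(3)*7^(1/3)*b/4) + C2*cos(2^(2/3)*sqrt(3)*7^(1/3)*b/4))*exp(2^(2/3)*7^(1/3)*b/4)


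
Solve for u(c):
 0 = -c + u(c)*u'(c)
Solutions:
 u(c) = -sqrt(C1 + c^2)
 u(c) = sqrt(C1 + c^2)


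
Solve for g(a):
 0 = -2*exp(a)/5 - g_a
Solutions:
 g(a) = C1 - 2*exp(a)/5


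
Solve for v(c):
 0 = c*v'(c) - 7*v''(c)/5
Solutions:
 v(c) = C1 + C2*erfi(sqrt(70)*c/14)


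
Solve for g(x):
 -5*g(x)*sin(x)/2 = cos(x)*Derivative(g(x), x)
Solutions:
 g(x) = C1*cos(x)^(5/2)


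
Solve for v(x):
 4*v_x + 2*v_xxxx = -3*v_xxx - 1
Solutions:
 v(x) = C1 + C4*exp(-2*x) - x/4 + (C2*sin(sqrt(15)*x/4) + C3*cos(sqrt(15)*x/4))*exp(x/4)


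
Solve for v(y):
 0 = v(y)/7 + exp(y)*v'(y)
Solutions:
 v(y) = C1*exp(exp(-y)/7)


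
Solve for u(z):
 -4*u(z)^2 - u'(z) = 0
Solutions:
 u(z) = 1/(C1 + 4*z)


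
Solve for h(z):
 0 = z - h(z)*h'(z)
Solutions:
 h(z) = -sqrt(C1 + z^2)
 h(z) = sqrt(C1 + z^2)


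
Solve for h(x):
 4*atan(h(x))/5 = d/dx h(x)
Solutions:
 Integral(1/atan(_y), (_y, h(x))) = C1 + 4*x/5


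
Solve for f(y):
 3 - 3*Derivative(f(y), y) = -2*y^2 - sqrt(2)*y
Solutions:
 f(y) = C1 + 2*y^3/9 + sqrt(2)*y^2/6 + y


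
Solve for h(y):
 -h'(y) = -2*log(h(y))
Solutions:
 li(h(y)) = C1 + 2*y


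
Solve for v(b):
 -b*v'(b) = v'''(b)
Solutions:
 v(b) = C1 + Integral(C2*airyai(-b) + C3*airybi(-b), b)


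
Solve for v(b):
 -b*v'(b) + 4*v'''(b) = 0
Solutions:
 v(b) = C1 + Integral(C2*airyai(2^(1/3)*b/2) + C3*airybi(2^(1/3)*b/2), b)


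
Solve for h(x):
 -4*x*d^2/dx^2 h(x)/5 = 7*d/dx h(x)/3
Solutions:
 h(x) = C1 + C2/x^(23/12)


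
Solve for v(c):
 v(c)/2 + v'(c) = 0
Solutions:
 v(c) = C1*exp(-c/2)


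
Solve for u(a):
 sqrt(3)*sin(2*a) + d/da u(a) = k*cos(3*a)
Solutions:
 u(a) = C1 + k*sin(3*a)/3 + sqrt(3)*cos(2*a)/2


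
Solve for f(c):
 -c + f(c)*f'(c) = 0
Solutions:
 f(c) = -sqrt(C1 + c^2)
 f(c) = sqrt(C1 + c^2)


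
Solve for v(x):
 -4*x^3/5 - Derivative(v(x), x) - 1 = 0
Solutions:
 v(x) = C1 - x^4/5 - x


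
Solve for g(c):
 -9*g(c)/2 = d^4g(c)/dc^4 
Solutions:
 g(c) = (C1*sin(2^(1/4)*sqrt(3)*c/2) + C2*cos(2^(1/4)*sqrt(3)*c/2))*exp(-2^(1/4)*sqrt(3)*c/2) + (C3*sin(2^(1/4)*sqrt(3)*c/2) + C4*cos(2^(1/4)*sqrt(3)*c/2))*exp(2^(1/4)*sqrt(3)*c/2)


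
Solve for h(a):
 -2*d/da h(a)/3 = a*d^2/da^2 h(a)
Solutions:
 h(a) = C1 + C2*a^(1/3)


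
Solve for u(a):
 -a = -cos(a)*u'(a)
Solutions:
 u(a) = C1 + Integral(a/cos(a), a)


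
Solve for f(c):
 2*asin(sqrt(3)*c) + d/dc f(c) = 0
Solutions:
 f(c) = C1 - 2*c*asin(sqrt(3)*c) - 2*sqrt(3)*sqrt(1 - 3*c^2)/3


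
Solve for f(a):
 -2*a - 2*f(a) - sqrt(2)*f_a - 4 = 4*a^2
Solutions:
 f(a) = C1*exp(-sqrt(2)*a) - 2*a^2 - a + 2*sqrt(2)*a - 4 + sqrt(2)/2


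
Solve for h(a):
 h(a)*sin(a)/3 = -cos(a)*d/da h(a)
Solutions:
 h(a) = C1*cos(a)^(1/3)


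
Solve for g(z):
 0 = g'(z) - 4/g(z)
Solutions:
 g(z) = -sqrt(C1 + 8*z)
 g(z) = sqrt(C1 + 8*z)


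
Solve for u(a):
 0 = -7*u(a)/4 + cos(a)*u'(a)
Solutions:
 u(a) = C1*(sin(a) + 1)^(7/8)/(sin(a) - 1)^(7/8)


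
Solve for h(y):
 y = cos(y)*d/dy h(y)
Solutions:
 h(y) = C1 + Integral(y/cos(y), y)


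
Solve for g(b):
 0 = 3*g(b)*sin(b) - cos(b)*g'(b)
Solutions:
 g(b) = C1/cos(b)^3


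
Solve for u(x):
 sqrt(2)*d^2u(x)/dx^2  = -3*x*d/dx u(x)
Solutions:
 u(x) = C1 + C2*erf(2^(1/4)*sqrt(3)*x/2)


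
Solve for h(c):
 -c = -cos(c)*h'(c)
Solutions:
 h(c) = C1 + Integral(c/cos(c), c)


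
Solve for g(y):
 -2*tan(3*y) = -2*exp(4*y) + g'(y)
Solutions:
 g(y) = C1 + exp(4*y)/2 + 2*log(cos(3*y))/3


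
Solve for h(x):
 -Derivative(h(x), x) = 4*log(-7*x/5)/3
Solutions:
 h(x) = C1 - 4*x*log(-x)/3 + 4*x*(-log(7) + 1 + log(5))/3


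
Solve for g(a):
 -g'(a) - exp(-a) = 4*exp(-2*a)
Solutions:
 g(a) = C1 + exp(-a) + 2*exp(-2*a)


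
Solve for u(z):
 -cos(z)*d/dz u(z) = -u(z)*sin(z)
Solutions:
 u(z) = C1/cos(z)


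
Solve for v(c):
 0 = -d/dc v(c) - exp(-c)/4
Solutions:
 v(c) = C1 + exp(-c)/4


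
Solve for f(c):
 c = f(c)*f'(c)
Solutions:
 f(c) = -sqrt(C1 + c^2)
 f(c) = sqrt(C1 + c^2)


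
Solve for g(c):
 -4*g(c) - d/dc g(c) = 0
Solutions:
 g(c) = C1*exp(-4*c)


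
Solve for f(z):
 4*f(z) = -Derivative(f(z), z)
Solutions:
 f(z) = C1*exp(-4*z)


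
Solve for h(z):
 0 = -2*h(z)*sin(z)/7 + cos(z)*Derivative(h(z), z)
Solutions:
 h(z) = C1/cos(z)^(2/7)


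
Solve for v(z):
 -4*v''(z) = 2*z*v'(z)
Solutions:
 v(z) = C1 + C2*erf(z/2)


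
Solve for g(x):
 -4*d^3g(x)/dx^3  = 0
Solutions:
 g(x) = C1 + C2*x + C3*x^2


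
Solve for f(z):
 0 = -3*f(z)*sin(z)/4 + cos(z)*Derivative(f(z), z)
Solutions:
 f(z) = C1/cos(z)^(3/4)


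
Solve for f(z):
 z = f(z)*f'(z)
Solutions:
 f(z) = -sqrt(C1 + z^2)
 f(z) = sqrt(C1 + z^2)


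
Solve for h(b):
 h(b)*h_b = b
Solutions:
 h(b) = -sqrt(C1 + b^2)
 h(b) = sqrt(C1 + b^2)


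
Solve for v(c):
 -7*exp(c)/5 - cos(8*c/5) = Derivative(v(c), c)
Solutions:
 v(c) = C1 - 7*exp(c)/5 - 5*sin(8*c/5)/8


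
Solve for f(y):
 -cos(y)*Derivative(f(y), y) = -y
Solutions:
 f(y) = C1 + Integral(y/cos(y), y)


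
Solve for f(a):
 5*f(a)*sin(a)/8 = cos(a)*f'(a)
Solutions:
 f(a) = C1/cos(a)^(5/8)


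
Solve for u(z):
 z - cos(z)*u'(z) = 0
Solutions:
 u(z) = C1 + Integral(z/cos(z), z)


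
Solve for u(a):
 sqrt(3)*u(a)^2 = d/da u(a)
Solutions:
 u(a) = -1/(C1 + sqrt(3)*a)


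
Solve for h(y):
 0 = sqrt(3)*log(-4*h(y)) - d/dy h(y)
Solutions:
 -sqrt(3)*Integral(1/(log(-_y) + 2*log(2)), (_y, h(y)))/3 = C1 - y


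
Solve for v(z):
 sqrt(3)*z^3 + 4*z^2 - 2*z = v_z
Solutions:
 v(z) = C1 + sqrt(3)*z^4/4 + 4*z^3/3 - z^2


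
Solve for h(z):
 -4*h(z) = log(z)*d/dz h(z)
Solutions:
 h(z) = C1*exp(-4*li(z))


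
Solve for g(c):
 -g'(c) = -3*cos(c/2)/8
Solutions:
 g(c) = C1 + 3*sin(c/2)/4


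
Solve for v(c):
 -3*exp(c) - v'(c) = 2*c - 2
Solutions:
 v(c) = C1 - c^2 + 2*c - 3*exp(c)


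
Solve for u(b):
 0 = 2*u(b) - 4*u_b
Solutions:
 u(b) = C1*exp(b/2)


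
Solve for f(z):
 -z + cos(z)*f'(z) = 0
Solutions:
 f(z) = C1 + Integral(z/cos(z), z)


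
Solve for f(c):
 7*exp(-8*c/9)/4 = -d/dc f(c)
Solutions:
 f(c) = C1 + 63*exp(-8*c/9)/32


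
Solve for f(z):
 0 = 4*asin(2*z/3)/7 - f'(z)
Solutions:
 f(z) = C1 + 4*z*asin(2*z/3)/7 + 2*sqrt(9 - 4*z^2)/7


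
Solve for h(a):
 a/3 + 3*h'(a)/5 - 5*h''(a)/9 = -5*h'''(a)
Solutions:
 h(a) = C1 - 5*a^2/18 - 125*a/243 + (C2*sin(sqrt(947)*a/90) + C3*cos(sqrt(947)*a/90))*exp(a/18)


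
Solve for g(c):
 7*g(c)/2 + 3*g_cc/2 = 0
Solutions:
 g(c) = C1*sin(sqrt(21)*c/3) + C2*cos(sqrt(21)*c/3)


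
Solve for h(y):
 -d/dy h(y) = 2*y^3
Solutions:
 h(y) = C1 - y^4/2


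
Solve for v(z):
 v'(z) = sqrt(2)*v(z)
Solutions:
 v(z) = C1*exp(sqrt(2)*z)


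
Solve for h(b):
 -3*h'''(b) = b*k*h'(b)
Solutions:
 h(b) = C1 + Integral(C2*airyai(3^(2/3)*b*(-k)^(1/3)/3) + C3*airybi(3^(2/3)*b*(-k)^(1/3)/3), b)


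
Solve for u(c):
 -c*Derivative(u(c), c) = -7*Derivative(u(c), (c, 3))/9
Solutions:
 u(c) = C1 + Integral(C2*airyai(21^(2/3)*c/7) + C3*airybi(21^(2/3)*c/7), c)


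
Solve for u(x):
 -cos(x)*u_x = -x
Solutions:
 u(x) = C1 + Integral(x/cos(x), x)


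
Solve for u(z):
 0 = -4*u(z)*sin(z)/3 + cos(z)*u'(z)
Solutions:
 u(z) = C1/cos(z)^(4/3)


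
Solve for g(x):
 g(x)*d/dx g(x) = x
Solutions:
 g(x) = -sqrt(C1 + x^2)
 g(x) = sqrt(C1 + x^2)


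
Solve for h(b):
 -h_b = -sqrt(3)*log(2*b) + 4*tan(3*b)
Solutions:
 h(b) = C1 + sqrt(3)*b*(log(b) - 1) + sqrt(3)*b*log(2) + 4*log(cos(3*b))/3


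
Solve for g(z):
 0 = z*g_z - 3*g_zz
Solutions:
 g(z) = C1 + C2*erfi(sqrt(6)*z/6)


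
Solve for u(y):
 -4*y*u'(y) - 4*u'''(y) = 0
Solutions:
 u(y) = C1 + Integral(C2*airyai(-y) + C3*airybi(-y), y)


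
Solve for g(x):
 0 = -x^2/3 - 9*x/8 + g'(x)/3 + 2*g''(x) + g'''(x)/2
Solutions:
 g(x) = C1 + C2*exp(x*(-2 + sqrt(30)/3)) + C3*exp(-x*(sqrt(30)/3 + 2)) + x^3/3 - 69*x^2/16 + 195*x/4


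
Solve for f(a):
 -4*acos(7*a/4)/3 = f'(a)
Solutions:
 f(a) = C1 - 4*a*acos(7*a/4)/3 + 4*sqrt(16 - 49*a^2)/21


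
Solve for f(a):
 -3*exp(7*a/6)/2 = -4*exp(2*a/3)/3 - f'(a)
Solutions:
 f(a) = C1 + 9*exp(7*a/6)/7 - 2*exp(2*a/3)


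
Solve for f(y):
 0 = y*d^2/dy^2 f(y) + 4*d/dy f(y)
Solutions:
 f(y) = C1 + C2/y^3


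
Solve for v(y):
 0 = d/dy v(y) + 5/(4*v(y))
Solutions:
 v(y) = -sqrt(C1 - 10*y)/2
 v(y) = sqrt(C1 - 10*y)/2


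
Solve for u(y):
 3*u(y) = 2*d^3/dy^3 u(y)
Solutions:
 u(y) = C3*exp(2^(2/3)*3^(1/3)*y/2) + (C1*sin(2^(2/3)*3^(5/6)*y/4) + C2*cos(2^(2/3)*3^(5/6)*y/4))*exp(-2^(2/3)*3^(1/3)*y/4)


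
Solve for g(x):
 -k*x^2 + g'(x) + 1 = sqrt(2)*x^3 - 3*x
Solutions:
 g(x) = C1 + k*x^3/3 + sqrt(2)*x^4/4 - 3*x^2/2 - x


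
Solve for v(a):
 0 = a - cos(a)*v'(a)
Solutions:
 v(a) = C1 + Integral(a/cos(a), a)


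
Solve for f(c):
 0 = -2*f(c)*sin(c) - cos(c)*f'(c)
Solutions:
 f(c) = C1*cos(c)^2


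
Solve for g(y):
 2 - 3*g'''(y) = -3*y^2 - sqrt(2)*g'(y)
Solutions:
 g(y) = C1 + C2*exp(-2^(1/4)*sqrt(3)*y/3) + C3*exp(2^(1/4)*sqrt(3)*y/3) - sqrt(2)*y^3/2 - 9*y - sqrt(2)*y


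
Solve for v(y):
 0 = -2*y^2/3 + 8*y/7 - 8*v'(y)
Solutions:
 v(y) = C1 - y^3/36 + y^2/14


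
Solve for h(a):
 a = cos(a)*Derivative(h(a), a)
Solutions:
 h(a) = C1 + Integral(a/cos(a), a)


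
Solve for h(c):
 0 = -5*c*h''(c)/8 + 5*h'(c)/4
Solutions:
 h(c) = C1 + C2*c^3


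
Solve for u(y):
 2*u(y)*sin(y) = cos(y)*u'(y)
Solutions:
 u(y) = C1/cos(y)^2


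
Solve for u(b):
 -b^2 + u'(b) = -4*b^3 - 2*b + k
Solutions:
 u(b) = C1 - b^4 + b^3/3 - b^2 + b*k


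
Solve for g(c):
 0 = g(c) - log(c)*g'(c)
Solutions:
 g(c) = C1*exp(li(c))


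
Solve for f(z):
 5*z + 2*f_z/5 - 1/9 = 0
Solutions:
 f(z) = C1 - 25*z^2/4 + 5*z/18


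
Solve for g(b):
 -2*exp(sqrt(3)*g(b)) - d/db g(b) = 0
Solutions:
 g(b) = sqrt(3)*(2*log(1/(C1 + 2*b)) - log(3))/6


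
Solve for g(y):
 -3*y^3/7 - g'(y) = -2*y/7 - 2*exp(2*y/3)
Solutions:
 g(y) = C1 - 3*y^4/28 + y^2/7 + 3*exp(2*y/3)


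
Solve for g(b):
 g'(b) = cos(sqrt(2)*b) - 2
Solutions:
 g(b) = C1 - 2*b + sqrt(2)*sin(sqrt(2)*b)/2


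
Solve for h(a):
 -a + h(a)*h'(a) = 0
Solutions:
 h(a) = -sqrt(C1 + a^2)
 h(a) = sqrt(C1 + a^2)


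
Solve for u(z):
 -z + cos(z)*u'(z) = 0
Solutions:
 u(z) = C1 + Integral(z/cos(z), z)


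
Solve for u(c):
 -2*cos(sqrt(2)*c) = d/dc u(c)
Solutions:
 u(c) = C1 - sqrt(2)*sin(sqrt(2)*c)


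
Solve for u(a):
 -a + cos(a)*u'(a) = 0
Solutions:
 u(a) = C1 + Integral(a/cos(a), a)


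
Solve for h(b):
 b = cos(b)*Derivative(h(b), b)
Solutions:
 h(b) = C1 + Integral(b/cos(b), b)


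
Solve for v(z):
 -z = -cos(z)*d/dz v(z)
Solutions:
 v(z) = C1 + Integral(z/cos(z), z)


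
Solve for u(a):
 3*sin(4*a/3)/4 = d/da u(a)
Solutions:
 u(a) = C1 - 9*cos(4*a/3)/16


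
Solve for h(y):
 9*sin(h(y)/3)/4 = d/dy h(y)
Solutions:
 -9*y/4 + 3*log(cos(h(y)/3) - 1)/2 - 3*log(cos(h(y)/3) + 1)/2 = C1


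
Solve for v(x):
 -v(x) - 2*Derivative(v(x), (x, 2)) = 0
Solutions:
 v(x) = C1*sin(sqrt(2)*x/2) + C2*cos(sqrt(2)*x/2)


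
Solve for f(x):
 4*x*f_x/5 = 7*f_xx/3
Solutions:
 f(x) = C1 + C2*erfi(sqrt(210)*x/35)


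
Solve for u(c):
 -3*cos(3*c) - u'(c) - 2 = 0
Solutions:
 u(c) = C1 - 2*c - sin(3*c)


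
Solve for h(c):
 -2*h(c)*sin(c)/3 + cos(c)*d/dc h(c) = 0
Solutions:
 h(c) = C1/cos(c)^(2/3)


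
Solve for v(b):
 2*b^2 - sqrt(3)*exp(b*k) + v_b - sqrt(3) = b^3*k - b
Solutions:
 v(b) = C1 + b^4*k/4 - 2*b^3/3 - b^2/2 + sqrt(3)*b + sqrt(3)*exp(b*k)/k


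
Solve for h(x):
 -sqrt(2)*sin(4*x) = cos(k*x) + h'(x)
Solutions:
 h(x) = C1 + sqrt(2)*cos(4*x)/4 - sin(k*x)/k


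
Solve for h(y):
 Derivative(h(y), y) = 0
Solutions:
 h(y) = C1


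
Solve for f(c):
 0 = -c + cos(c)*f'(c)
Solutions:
 f(c) = C1 + Integral(c/cos(c), c)


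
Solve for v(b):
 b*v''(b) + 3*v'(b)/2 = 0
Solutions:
 v(b) = C1 + C2/sqrt(b)


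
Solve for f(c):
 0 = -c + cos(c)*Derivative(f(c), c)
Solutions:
 f(c) = C1 + Integral(c/cos(c), c)


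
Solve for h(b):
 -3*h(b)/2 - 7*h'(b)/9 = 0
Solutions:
 h(b) = C1*exp(-27*b/14)


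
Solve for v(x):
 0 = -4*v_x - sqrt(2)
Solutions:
 v(x) = C1 - sqrt(2)*x/4


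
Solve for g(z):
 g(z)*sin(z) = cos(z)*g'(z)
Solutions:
 g(z) = C1/cos(z)


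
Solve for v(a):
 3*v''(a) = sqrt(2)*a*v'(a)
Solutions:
 v(a) = C1 + C2*erfi(2^(3/4)*sqrt(3)*a/6)


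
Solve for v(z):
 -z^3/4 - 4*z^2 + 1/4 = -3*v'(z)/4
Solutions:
 v(z) = C1 + z^4/12 + 16*z^3/9 - z/3


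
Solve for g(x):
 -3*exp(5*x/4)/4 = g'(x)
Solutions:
 g(x) = C1 - 3*exp(5*x/4)/5


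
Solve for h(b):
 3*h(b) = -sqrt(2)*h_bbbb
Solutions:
 h(b) = (C1*sin(2^(3/8)*3^(1/4)*b/2) + C2*cos(2^(3/8)*3^(1/4)*b/2))*exp(-2^(3/8)*3^(1/4)*b/2) + (C3*sin(2^(3/8)*3^(1/4)*b/2) + C4*cos(2^(3/8)*3^(1/4)*b/2))*exp(2^(3/8)*3^(1/4)*b/2)


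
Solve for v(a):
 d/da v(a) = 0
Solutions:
 v(a) = C1


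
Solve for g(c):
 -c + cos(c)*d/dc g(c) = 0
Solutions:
 g(c) = C1 + Integral(c/cos(c), c)


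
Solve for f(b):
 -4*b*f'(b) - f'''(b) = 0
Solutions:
 f(b) = C1 + Integral(C2*airyai(-2^(2/3)*b) + C3*airybi(-2^(2/3)*b), b)


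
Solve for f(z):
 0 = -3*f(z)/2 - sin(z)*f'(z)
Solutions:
 f(z) = C1*(cos(z) + 1)^(3/4)/(cos(z) - 1)^(3/4)


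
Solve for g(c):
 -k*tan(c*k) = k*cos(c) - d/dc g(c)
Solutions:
 g(c) = C1 + k*Piecewise((sin(c) + log(tan(c*k)^2 + 1)/(2*k), Ne(k, 0)), (sin(c), True))


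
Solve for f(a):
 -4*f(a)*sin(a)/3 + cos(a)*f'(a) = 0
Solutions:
 f(a) = C1/cos(a)^(4/3)


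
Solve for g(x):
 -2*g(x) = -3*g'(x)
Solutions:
 g(x) = C1*exp(2*x/3)


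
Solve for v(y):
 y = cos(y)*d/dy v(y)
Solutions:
 v(y) = C1 + Integral(y/cos(y), y)


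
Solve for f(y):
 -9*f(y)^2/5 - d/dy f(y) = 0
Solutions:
 f(y) = 5/(C1 + 9*y)


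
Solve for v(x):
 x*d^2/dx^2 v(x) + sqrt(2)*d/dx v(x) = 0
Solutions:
 v(x) = C1 + C2*x^(1 - sqrt(2))


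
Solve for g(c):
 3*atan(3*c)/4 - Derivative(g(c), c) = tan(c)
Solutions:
 g(c) = C1 + 3*c*atan(3*c)/4 - log(9*c^2 + 1)/8 + log(cos(c))


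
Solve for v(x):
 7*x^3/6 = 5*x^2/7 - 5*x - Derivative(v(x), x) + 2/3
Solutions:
 v(x) = C1 - 7*x^4/24 + 5*x^3/21 - 5*x^2/2 + 2*x/3


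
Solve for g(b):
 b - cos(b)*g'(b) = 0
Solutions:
 g(b) = C1 + Integral(b/cos(b), b)


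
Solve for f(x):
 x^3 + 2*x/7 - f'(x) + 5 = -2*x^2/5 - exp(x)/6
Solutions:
 f(x) = C1 + x^4/4 + 2*x^3/15 + x^2/7 + 5*x + exp(x)/6


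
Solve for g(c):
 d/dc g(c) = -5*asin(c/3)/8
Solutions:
 g(c) = C1 - 5*c*asin(c/3)/8 - 5*sqrt(9 - c^2)/8


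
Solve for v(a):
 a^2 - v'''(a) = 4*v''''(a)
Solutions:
 v(a) = C1 + C2*a + C3*a^2 + C4*exp(-a/4) + a^5/60 - a^4/3 + 16*a^3/3


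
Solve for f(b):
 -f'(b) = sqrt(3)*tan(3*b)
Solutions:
 f(b) = C1 + sqrt(3)*log(cos(3*b))/3


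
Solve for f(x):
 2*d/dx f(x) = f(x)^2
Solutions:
 f(x) = -2/(C1 + x)


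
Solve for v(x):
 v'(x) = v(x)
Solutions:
 v(x) = C1*exp(x)


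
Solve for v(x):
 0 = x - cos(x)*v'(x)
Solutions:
 v(x) = C1 + Integral(x/cos(x), x)


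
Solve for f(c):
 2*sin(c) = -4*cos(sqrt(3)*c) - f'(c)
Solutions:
 f(c) = C1 - 4*sqrt(3)*sin(sqrt(3)*c)/3 + 2*cos(c)


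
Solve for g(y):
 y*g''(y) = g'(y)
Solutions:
 g(y) = C1 + C2*y^2


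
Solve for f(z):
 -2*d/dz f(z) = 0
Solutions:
 f(z) = C1


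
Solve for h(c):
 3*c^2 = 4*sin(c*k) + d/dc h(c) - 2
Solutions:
 h(c) = C1 + c^3 + 2*c + 4*cos(c*k)/k


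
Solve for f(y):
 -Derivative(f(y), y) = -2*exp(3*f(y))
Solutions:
 f(y) = log(-1/(C1 + 6*y))/3
 f(y) = log((-1/(C1 + 2*y))^(1/3)*(-3^(2/3) - 3*3^(1/6)*I)/6)
 f(y) = log((-1/(C1 + 2*y))^(1/3)*(-3^(2/3) + 3*3^(1/6)*I)/6)


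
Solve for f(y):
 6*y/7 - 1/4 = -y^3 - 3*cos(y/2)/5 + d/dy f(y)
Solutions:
 f(y) = C1 + y^4/4 + 3*y^2/7 - y/4 + 6*sin(y/2)/5


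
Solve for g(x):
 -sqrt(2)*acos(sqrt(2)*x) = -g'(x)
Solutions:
 g(x) = C1 + sqrt(2)*(x*acos(sqrt(2)*x) - sqrt(2)*sqrt(1 - 2*x^2)/2)


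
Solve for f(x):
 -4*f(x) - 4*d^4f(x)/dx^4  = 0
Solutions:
 f(x) = (C1*sin(sqrt(2)*x/2) + C2*cos(sqrt(2)*x/2))*exp(-sqrt(2)*x/2) + (C3*sin(sqrt(2)*x/2) + C4*cos(sqrt(2)*x/2))*exp(sqrt(2)*x/2)


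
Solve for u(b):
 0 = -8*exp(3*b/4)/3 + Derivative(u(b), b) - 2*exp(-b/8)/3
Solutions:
 u(b) = C1 + 32*exp(3*b/4)/9 - 16*exp(-b/8)/3


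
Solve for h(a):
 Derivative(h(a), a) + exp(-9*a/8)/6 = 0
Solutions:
 h(a) = C1 + 4*exp(-9*a/8)/27


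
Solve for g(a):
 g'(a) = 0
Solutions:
 g(a) = C1


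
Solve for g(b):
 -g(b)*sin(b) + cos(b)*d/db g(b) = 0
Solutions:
 g(b) = C1/cos(b)


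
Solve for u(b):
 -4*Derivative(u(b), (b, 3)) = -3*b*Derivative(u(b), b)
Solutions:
 u(b) = C1 + Integral(C2*airyai(6^(1/3)*b/2) + C3*airybi(6^(1/3)*b/2), b)


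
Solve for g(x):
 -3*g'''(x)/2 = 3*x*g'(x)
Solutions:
 g(x) = C1 + Integral(C2*airyai(-2^(1/3)*x) + C3*airybi(-2^(1/3)*x), x)


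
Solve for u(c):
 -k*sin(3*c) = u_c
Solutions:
 u(c) = C1 + k*cos(3*c)/3


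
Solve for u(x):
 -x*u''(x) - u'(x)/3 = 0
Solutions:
 u(x) = C1 + C2*x^(2/3)


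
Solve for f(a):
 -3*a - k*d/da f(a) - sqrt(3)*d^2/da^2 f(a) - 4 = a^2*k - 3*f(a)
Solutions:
 f(a) = C1*exp(sqrt(3)*a*(-k + sqrt(k^2 + 12*sqrt(3)))/6) + C2*exp(-sqrt(3)*a*(k + sqrt(k^2 + 12*sqrt(3)))/6) + a^2*k/3 + 2*a*k^2/9 + a + 2*k^3/27 + k/3 + 2*sqrt(3)*k/9 + 4/3


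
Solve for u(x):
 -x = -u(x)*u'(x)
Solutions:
 u(x) = -sqrt(C1 + x^2)
 u(x) = sqrt(C1 + x^2)


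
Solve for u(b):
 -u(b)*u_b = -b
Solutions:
 u(b) = -sqrt(C1 + b^2)
 u(b) = sqrt(C1 + b^2)


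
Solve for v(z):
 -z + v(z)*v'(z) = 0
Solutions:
 v(z) = -sqrt(C1 + z^2)
 v(z) = sqrt(C1 + z^2)


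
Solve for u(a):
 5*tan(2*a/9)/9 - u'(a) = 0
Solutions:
 u(a) = C1 - 5*log(cos(2*a/9))/2


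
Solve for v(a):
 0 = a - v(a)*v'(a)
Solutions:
 v(a) = -sqrt(C1 + a^2)
 v(a) = sqrt(C1 + a^2)


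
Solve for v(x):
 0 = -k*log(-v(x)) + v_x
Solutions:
 -li(-v(x)) = C1 + k*x


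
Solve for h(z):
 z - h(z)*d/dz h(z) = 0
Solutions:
 h(z) = -sqrt(C1 + z^2)
 h(z) = sqrt(C1 + z^2)


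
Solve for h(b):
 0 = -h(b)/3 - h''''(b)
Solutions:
 h(b) = (C1*sin(sqrt(2)*3^(3/4)*b/6) + C2*cos(sqrt(2)*3^(3/4)*b/6))*exp(-sqrt(2)*3^(3/4)*b/6) + (C3*sin(sqrt(2)*3^(3/4)*b/6) + C4*cos(sqrt(2)*3^(3/4)*b/6))*exp(sqrt(2)*3^(3/4)*b/6)
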